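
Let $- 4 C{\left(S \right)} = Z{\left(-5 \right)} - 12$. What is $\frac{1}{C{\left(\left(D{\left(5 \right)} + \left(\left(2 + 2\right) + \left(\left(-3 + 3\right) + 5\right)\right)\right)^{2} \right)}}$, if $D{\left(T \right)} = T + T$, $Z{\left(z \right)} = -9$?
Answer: $\frac{4}{21} \approx 0.19048$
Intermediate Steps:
$D{\left(T \right)} = 2 T$
$C{\left(S \right)} = \frac{21}{4}$ ($C{\left(S \right)} = - \frac{-9 - 12}{4} = \left(- \frac{1}{4}\right) \left(-21\right) = \frac{21}{4}$)
$\frac{1}{C{\left(\left(D{\left(5 \right)} + \left(\left(2 + 2\right) + \left(\left(-3 + 3\right) + 5\right)\right)\right)^{2} \right)}} = \frac{1}{\frac{21}{4}} = \frac{4}{21}$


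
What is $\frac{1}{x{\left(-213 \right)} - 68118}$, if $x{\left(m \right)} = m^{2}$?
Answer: $- \frac{1}{22749} \approx -4.3958 \cdot 10^{-5}$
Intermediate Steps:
$\frac{1}{x{\left(-213 \right)} - 68118} = \frac{1}{\left(-213\right)^{2} - 68118} = \frac{1}{45369 - 68118} = \frac{1}{-22749} = - \frac{1}{22749}$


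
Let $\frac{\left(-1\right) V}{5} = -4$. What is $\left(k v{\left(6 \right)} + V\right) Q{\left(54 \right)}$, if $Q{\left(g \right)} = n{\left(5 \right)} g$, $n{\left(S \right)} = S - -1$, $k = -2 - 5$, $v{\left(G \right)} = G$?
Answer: $-7128$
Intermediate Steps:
$k = -7$
$V = 20$ ($V = \left(-5\right) \left(-4\right) = 20$)
$n{\left(S \right)} = 1 + S$ ($n{\left(S \right)} = S + 1 = 1 + S$)
$Q{\left(g \right)} = 6 g$ ($Q{\left(g \right)} = \left(1 + 5\right) g = 6 g$)
$\left(k v{\left(6 \right)} + V\right) Q{\left(54 \right)} = \left(\left(-7\right) 6 + 20\right) 6 \cdot 54 = \left(-42 + 20\right) 324 = \left(-22\right) 324 = -7128$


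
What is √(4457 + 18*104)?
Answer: √6329 ≈ 79.555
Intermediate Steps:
√(4457 + 18*104) = √(4457 + 1872) = √6329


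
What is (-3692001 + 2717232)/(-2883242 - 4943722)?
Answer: 324923/2608988 ≈ 0.12454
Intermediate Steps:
(-3692001 + 2717232)/(-2883242 - 4943722) = -974769/(-7826964) = -974769*(-1/7826964) = 324923/2608988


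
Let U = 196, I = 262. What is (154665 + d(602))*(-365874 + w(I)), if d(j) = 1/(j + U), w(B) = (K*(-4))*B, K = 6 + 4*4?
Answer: -1263231037685/21 ≈ -6.0154e+10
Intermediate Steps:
K = 22 (K = 6 + 16 = 22)
w(B) = -88*B (w(B) = (22*(-4))*B = -88*B)
d(j) = 1/(196 + j) (d(j) = 1/(j + 196) = 1/(196 + j))
(154665 + d(602))*(-365874 + w(I)) = (154665 + 1/(196 + 602))*(-365874 - 88*262) = (154665 + 1/798)*(-365874 - 23056) = (154665 + 1/798)*(-388930) = (123422671/798)*(-388930) = -1263231037685/21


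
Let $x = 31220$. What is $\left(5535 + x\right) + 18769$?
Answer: $55524$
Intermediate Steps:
$\left(5535 + x\right) + 18769 = \left(5535 + 31220\right) + 18769 = 36755 + 18769 = 55524$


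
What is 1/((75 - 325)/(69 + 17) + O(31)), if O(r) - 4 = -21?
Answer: -43/856 ≈ -0.050234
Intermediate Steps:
O(r) = -17 (O(r) = 4 - 21 = -17)
1/((75 - 325)/(69 + 17) + O(31)) = 1/((75 - 325)/(69 + 17) - 17) = 1/(-250/86 - 17) = 1/(-250*1/86 - 17) = 1/(-125/43 - 17) = 1/(-856/43) = -43/856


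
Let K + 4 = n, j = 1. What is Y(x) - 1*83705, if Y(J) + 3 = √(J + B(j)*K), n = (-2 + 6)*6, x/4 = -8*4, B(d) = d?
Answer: -83708 + 6*I*√3 ≈ -83708.0 + 10.392*I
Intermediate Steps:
x = -128 (x = 4*(-8*4) = 4*(-32) = -128)
n = 24 (n = 4*6 = 24)
K = 20 (K = -4 + 24 = 20)
Y(J) = -3 + √(20 + J) (Y(J) = -3 + √(J + 1*20) = -3 + √(J + 20) = -3 + √(20 + J))
Y(x) - 1*83705 = (-3 + √(20 - 128)) - 1*83705 = (-3 + √(-108)) - 83705 = (-3 + 6*I*√3) - 83705 = -83708 + 6*I*√3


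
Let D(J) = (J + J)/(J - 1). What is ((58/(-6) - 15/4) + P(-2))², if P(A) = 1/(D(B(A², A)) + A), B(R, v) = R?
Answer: 20449/144 ≈ 142.01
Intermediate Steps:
D(J) = 2*J/(-1 + J) (D(J) = (2*J)/(-1 + J) = 2*J/(-1 + J))
P(A) = 1/(A + 2*A²/(-1 + A²)) (P(A) = 1/(2*A²/(-1 + A²) + A) = 1/(A + 2*A²/(-1 + A²)))
((58/(-6) - 15/4) + P(-2))² = ((58/(-6) - 15/4) + (-1 + (-2)²)/((-2)*(-1 + (-2)² + 2*(-2))))² = ((58*(-⅙) - 15*¼) - (-1 + 4)/(2*(-1 + 4 - 4)))² = ((-29/3 - 15/4) - ½*3/(-1))² = (-161/12 - ½*(-1)*3)² = (-161/12 + 3/2)² = (-143/12)² = 20449/144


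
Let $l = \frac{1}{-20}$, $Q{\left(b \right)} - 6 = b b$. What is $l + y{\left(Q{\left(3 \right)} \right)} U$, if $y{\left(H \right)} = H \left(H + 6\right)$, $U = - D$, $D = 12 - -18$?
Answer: $- \frac{189001}{20} \approx -9450.0$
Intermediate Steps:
$Q{\left(b \right)} = 6 + b^{2}$ ($Q{\left(b \right)} = 6 + b b = 6 + b^{2}$)
$l = - \frac{1}{20} \approx -0.05$
$D = 30$ ($D = 12 + 18 = 30$)
$U = -30$ ($U = \left(-1\right) 30 = -30$)
$y{\left(H \right)} = H \left(6 + H\right)$
$l + y{\left(Q{\left(3 \right)} \right)} U = - \frac{1}{20} + \left(6 + 3^{2}\right) \left(6 + \left(6 + 3^{2}\right)\right) \left(-30\right) = - \frac{1}{20} + \left(6 + 9\right) \left(6 + \left(6 + 9\right)\right) \left(-30\right) = - \frac{1}{20} + 15 \left(6 + 15\right) \left(-30\right) = - \frac{1}{20} + 15 \cdot 21 \left(-30\right) = - \frac{1}{20} + 315 \left(-30\right) = - \frac{1}{20} - 9450 = - \frac{189001}{20}$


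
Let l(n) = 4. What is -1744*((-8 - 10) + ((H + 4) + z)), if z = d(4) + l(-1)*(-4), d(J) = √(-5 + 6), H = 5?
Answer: 41856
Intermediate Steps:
d(J) = 1 (d(J) = √1 = 1)
z = -15 (z = 1 + 4*(-4) = 1 - 16 = -15)
-1744*((-8 - 10) + ((H + 4) + z)) = -1744*((-8 - 10) + ((5 + 4) - 15)) = -1744*(-18 + (9 - 15)) = -1744*(-18 - 6) = -1744*(-24) = 41856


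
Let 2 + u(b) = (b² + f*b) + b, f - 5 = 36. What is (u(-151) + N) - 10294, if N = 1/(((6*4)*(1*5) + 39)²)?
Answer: 155806804/25281 ≈ 6163.0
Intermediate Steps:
f = 41 (f = 5 + 36 = 41)
u(b) = -2 + b² + 42*b (u(b) = -2 + ((b² + 41*b) + b) = -2 + (b² + 42*b) = -2 + b² + 42*b)
N = 1/25281 (N = 1/((24*5 + 39)²) = 1/((120 + 39)²) = 1/(159²) = 1/25281 ≈ 3.9555e-5)
(u(-151) + N) - 10294 = ((-2 + (-151)² + 42*(-151)) + 1/25281) - 10294 = ((-2 + 22801 - 6342) + 1/25281) - 10294 = (16457 + 1/25281) - 10294 = 416049418/25281 - 10294 = 155806804/25281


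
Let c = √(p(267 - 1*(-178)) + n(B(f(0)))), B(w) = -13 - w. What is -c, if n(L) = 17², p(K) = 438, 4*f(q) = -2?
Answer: -√727 ≈ -26.963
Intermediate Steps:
f(q) = -½ (f(q) = (¼)*(-2) = -½)
n(L) = 289
c = √727 (c = √(438 + 289) = √727 ≈ 26.963)
-c = -√727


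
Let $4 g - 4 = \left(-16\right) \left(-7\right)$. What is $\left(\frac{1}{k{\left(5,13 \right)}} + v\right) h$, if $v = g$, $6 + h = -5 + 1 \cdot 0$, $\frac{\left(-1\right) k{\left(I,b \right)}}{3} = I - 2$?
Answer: $- \frac{2860}{9} \approx -317.78$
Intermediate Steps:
$k{\left(I,b \right)} = 6 - 3 I$ ($k{\left(I,b \right)} = - 3 \left(I - 2\right) = - 3 \left(-2 + I\right) = 6 - 3 I$)
$g = 29$ ($g = 1 + \frac{\left(-16\right) \left(-7\right)}{4} = 1 + \frac{1}{4} \cdot 112 = 1 + 28 = 29$)
$h = -11$ ($h = -6 + \left(-5 + 1 \cdot 0\right) = -6 + \left(-5 + 0\right) = -6 - 5 = -11$)
$v = 29$
$\left(\frac{1}{k{\left(5,13 \right)}} + v\right) h = \left(\frac{1}{6 - 15} + 29\right) \left(-11\right) = \left(\frac{1}{-9} + 29\right) \left(-11\right) = \left(- \frac{1}{9} + 29\right) \left(-11\right) = \frac{260}{9} \left(-11\right) = - \frac{2860}{9}$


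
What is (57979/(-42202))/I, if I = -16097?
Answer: 57979/679325594 ≈ 8.5348e-5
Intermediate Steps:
(57979/(-42202))/I = (57979/(-42202))/(-16097) = (57979*(-1/42202))*(-1/16097) = -57979/42202*(-1/16097) = 57979/679325594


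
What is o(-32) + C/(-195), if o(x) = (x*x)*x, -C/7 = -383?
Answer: -6392441/195 ≈ -32782.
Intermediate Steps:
C = 2681 (C = -7*(-383) = 2681)
o(x) = x**3 (o(x) = x**2*x = x**3)
o(-32) + C/(-195) = (-32)**3 + 2681/(-195) = -32768 + 2681*(-1/195) = -32768 - 2681/195 = -6392441/195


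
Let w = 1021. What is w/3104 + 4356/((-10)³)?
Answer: -1562503/388000 ≈ -4.0271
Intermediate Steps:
w/3104 + 4356/((-10)³) = 1021/3104 + 4356/((-10)³) = 1021*(1/3104) + 4356/(-1000) = 1021/3104 + 4356*(-1/1000) = 1021/3104 - 1089/250 = -1562503/388000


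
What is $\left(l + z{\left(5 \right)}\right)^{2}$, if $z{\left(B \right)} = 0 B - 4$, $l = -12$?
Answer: $256$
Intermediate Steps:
$z{\left(B \right)} = -4$ ($z{\left(B \right)} = 0 - 4 = -4$)
$\left(l + z{\left(5 \right)}\right)^{2} = \left(-12 - 4\right)^{2} = \left(-16\right)^{2} = 256$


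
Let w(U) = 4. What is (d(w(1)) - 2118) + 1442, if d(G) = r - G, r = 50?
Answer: -630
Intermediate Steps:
d(G) = 50 - G
(d(w(1)) - 2118) + 1442 = ((50 - 1*4) - 2118) + 1442 = ((50 - 4) - 2118) + 1442 = (46 - 2118) + 1442 = -2072 + 1442 = -630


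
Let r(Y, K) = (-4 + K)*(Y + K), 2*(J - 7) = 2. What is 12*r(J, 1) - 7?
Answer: -331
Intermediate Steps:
J = 8 (J = 7 + (1/2)*2 = 7 + 1 = 8)
r(Y, K) = (-4 + K)*(K + Y)
12*r(J, 1) - 7 = 12*(1**2 - 4*1 - 4*8 + 1*8) - 7 = 12*(1 - 4 - 32 + 8) - 7 = 12*(-27) - 7 = -324 - 7 = -331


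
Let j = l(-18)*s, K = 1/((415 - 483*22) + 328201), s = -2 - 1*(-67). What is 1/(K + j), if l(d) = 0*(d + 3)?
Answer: 317990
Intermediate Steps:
s = 65 (s = -2 + 67 = 65)
l(d) = 0 (l(d) = 0*(3 + d) = 0)
K = 1/317990 (K = 1/((415 - 10626) + 328201) = 1/(-10211 + 328201) = 1/317990 ≈ 3.1448e-6)
j = 0 (j = 0*65 = 0)
1/(K + j) = 1/(1/317990 + 0) = 1/(1/317990) = 317990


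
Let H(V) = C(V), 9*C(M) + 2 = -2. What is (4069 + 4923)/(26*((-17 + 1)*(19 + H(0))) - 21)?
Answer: -80928/69661 ≈ -1.1617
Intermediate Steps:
C(M) = -4/9 (C(M) = -2/9 + (1/9)*(-2) = -2/9 - 2/9 = -4/9)
H(V) = -4/9
(4069 + 4923)/(26*((-17 + 1)*(19 + H(0))) - 21) = (4069 + 4923)/(26*((-17 + 1)*(19 - 4/9)) - 21) = 8992/(26*(-16*167/9) - 21) = 8992/(26*(-2672/9) - 21) = 8992/(-69472/9 - 21) = 8992/(-69661/9) = 8992*(-9/69661) = -80928/69661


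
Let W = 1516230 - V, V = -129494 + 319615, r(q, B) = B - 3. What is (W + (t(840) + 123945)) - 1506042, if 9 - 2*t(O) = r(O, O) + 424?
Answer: -56614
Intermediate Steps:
r(q, B) = -3 + B
V = 190121
t(O) = -206 - O/2 (t(O) = 9/2 - ((-3 + O) + 424)/2 = 9/2 - (421 + O)/2 = 9/2 + (-421/2 - O/2) = -206 - O/2)
W = 1326109 (W = 1516230 - 1*190121 = 1516230 - 190121 = 1326109)
(W + (t(840) + 123945)) - 1506042 = (1326109 + ((-206 - 1/2*840) + 123945)) - 1506042 = (1326109 + ((-206 - 420) + 123945)) - 1506042 = (1326109 + (-626 + 123945)) - 1506042 = (1326109 + 123319) - 1506042 = 1449428 - 1506042 = -56614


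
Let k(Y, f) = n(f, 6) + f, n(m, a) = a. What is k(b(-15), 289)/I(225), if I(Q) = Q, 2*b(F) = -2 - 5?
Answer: 59/45 ≈ 1.3111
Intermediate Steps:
b(F) = -7/2 (b(F) = (-2 - 5)/2 = (½)*(-7) = -7/2)
k(Y, f) = 6 + f
k(b(-15), 289)/I(225) = (6 + 289)/225 = 295*(1/225) = 59/45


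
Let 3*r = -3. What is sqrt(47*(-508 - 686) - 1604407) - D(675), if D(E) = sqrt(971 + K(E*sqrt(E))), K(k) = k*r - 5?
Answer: -sqrt(966 - 10125*sqrt(3)) + 5*I*sqrt(66421) ≈ 1159.9*I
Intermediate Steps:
r = -1 (r = (1/3)*(-3) = -1)
K(k) = -5 - k (K(k) = k*(-1) - 5 = -k - 5 = -5 - k)
D(E) = sqrt(966 - E**(3/2)) (D(E) = sqrt(971 + (-5 - E*sqrt(E))) = sqrt(971 + (-5 - E**(3/2))) = sqrt(966 - E**(3/2)))
sqrt(47*(-508 - 686) - 1604407) - D(675) = sqrt(47*(-508 - 686) - 1604407) - sqrt(966 - 675**(3/2)) = sqrt(47*(-1194) - 1604407) - sqrt(966 - 10125*sqrt(3)) = sqrt(-56118 - 1604407) - sqrt(966 - 10125*sqrt(3)) = sqrt(-1660525) - sqrt(966 - 10125*sqrt(3)) = 5*I*sqrt(66421) - sqrt(966 - 10125*sqrt(3)) = -sqrt(966 - 10125*sqrt(3)) + 5*I*sqrt(66421)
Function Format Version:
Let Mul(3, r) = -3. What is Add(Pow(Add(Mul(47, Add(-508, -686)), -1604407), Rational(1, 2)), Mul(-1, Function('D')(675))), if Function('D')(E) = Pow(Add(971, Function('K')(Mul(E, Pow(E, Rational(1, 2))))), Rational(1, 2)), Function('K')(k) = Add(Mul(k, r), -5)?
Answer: Add(Mul(-1, Pow(Add(966, Mul(-10125, Pow(3, Rational(1, 2)))), Rational(1, 2))), Mul(5, I, Pow(66421, Rational(1, 2)))) ≈ Mul(1159.9, I)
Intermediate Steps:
r = -1 (r = Mul(Rational(1, 3), -3) = -1)
Function('K')(k) = Add(-5, Mul(-1, k)) (Function('K')(k) = Add(Mul(k, -1), -5) = Add(Mul(-1, k), -5) = Add(-5, Mul(-1, k)))
Function('D')(E) = Pow(Add(966, Mul(-1, Pow(E, Rational(3, 2)))), Rational(1, 2)) (Function('D')(E) = Pow(Add(971, Add(-5, Mul(-1, Mul(E, Pow(E, Rational(1, 2)))))), Rational(1, 2)) = Pow(Add(971, Add(-5, Mul(-1, Pow(E, Rational(3, 2))))), Rational(1, 2)) = Pow(Add(966, Mul(-1, Pow(E, Rational(3, 2)))), Rational(1, 2)))
Add(Pow(Add(Mul(47, Add(-508, -686)), -1604407), Rational(1, 2)), Mul(-1, Function('D')(675))) = Add(Pow(Add(Mul(47, Add(-508, -686)), -1604407), Rational(1, 2)), Mul(-1, Pow(Add(966, Mul(-1, Pow(675, Rational(3, 2)))), Rational(1, 2)))) = Add(Pow(Add(Mul(47, -1194), -1604407), Rational(1, 2)), Mul(-1, Pow(Add(966, Mul(-1, Mul(10125, Pow(3, Rational(1, 2))))), Rational(1, 2)))) = Add(Pow(Add(-56118, -1604407), Rational(1, 2)), Mul(-1, Pow(Add(966, Mul(-10125, Pow(3, Rational(1, 2)))), Rational(1, 2)))) = Add(Pow(-1660525, Rational(1, 2)), Mul(-1, Pow(Add(966, Mul(-10125, Pow(3, Rational(1, 2)))), Rational(1, 2)))) = Add(Mul(5, I, Pow(66421, Rational(1, 2))), Mul(-1, Pow(Add(966, Mul(-10125, Pow(3, Rational(1, 2)))), Rational(1, 2)))) = Add(Mul(-1, Pow(Add(966, Mul(-10125, Pow(3, Rational(1, 2)))), Rational(1, 2))), Mul(5, I, Pow(66421, Rational(1, 2))))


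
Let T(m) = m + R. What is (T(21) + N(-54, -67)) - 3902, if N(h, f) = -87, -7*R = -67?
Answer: -27709/7 ≈ -3958.4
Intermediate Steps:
R = 67/7 (R = -1/7*(-67) = 67/7 ≈ 9.5714)
T(m) = 67/7 + m (T(m) = m + 67/7 = 67/7 + m)
(T(21) + N(-54, -67)) - 3902 = ((67/7 + 21) - 87) - 3902 = (214/7 - 87) - 3902 = -395/7 - 3902 = -27709/7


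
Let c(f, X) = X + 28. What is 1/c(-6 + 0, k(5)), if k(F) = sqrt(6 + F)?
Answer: 28/773 - sqrt(11)/773 ≈ 0.031932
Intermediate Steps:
c(f, X) = 28 + X
1/c(-6 + 0, k(5)) = 1/(28 + sqrt(6 + 5)) = 1/(28 + sqrt(11))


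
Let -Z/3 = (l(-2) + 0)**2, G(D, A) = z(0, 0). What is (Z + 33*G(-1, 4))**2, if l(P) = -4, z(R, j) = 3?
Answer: 2601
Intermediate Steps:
G(D, A) = 3
Z = -48 (Z = -3*(-4 + 0)**2 = -3*(-4)**2 = -3*16 = -48)
(Z + 33*G(-1, 4))**2 = (-48 + 33*3)**2 = (-48 + 99)**2 = 51**2 = 2601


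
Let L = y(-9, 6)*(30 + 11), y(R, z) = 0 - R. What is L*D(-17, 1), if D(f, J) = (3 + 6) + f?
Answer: -2952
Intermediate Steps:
y(R, z) = -R
D(f, J) = 9 + f
L = 369 (L = (-1*(-9))*(30 + 11) = 9*41 = 369)
L*D(-17, 1) = 369*(9 - 17) = 369*(-8) = -2952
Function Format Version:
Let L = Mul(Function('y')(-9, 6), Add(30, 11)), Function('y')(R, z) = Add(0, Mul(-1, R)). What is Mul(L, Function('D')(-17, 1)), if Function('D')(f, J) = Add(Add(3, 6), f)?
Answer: -2952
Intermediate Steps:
Function('y')(R, z) = Mul(-1, R)
Function('D')(f, J) = Add(9, f)
L = 369 (L = Mul(Mul(-1, -9), Add(30, 11)) = Mul(9, 41) = 369)
Mul(L, Function('D')(-17, 1)) = Mul(369, Add(9, -17)) = Mul(369, -8) = -2952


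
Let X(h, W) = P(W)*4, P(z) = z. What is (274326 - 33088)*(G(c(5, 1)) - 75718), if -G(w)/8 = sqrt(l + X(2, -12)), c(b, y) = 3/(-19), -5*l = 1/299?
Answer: -18266058884 - 1929904*I*sqrt(107282695)/1495 ≈ -1.8266e+10 - 1.3371e+7*I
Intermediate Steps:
l = -1/1495 (l = -1/5/299 = -1/5*1/299 = -1/1495 ≈ -0.00066890)
c(b, y) = -3/19 (c(b, y) = 3*(-1/19) = -3/19)
X(h, W) = 4*W (X(h, W) = W*4 = 4*W)
G(w) = -8*I*sqrt(107282695)/1495 (G(w) = -8*sqrt(-1/1495 + 4*(-12)) = -8*sqrt(-1/1495 - 48) = -8*I*sqrt(107282695)/1495)
(274326 - 33088)*(G(c(5, 1)) - 75718) = (274326 - 33088)*(-8*I*sqrt(107282695)/1495 - 75718) = 241238*(-75718 - 8*I*sqrt(107282695)/1495) = -18266058884 - 1929904*I*sqrt(107282695)/1495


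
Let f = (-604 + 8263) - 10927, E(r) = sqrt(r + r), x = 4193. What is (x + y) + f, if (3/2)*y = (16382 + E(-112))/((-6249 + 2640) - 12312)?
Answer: 44148011/47763 - 8*I*sqrt(14)/47763 ≈ 924.31 - 0.0006267*I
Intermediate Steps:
E(r) = sqrt(2)*sqrt(r) (E(r) = sqrt(2*r) = sqrt(2)*sqrt(r))
y = -32764/47763 - 8*I*sqrt(14)/47763 (y = 2*((16382 + sqrt(2)*sqrt(-112))/((-6249 + 2640) - 12312))/3 = 2*((16382 + sqrt(2)*(4*I*sqrt(7)))/(-3609 - 12312))/3 = 2*((16382 + 4*I*sqrt(14))/(-15921))/3 = 2*((16382 + 4*I*sqrt(14))*(-1/15921))/3 = 2*(-16382/15921 - 4*I*sqrt(14)/15921)/3 = -32764/47763 - 8*I*sqrt(14)/47763 ≈ -0.68597 - 0.0006267*I)
f = -3268 (f = 7659 - 10927 = -3268)
(x + y) + f = (4193 + (-32764/47763 - 8*I*sqrt(14)/47763)) - 3268 = (200237495/47763 - 8*I*sqrt(14)/47763) - 3268 = 44148011/47763 - 8*I*sqrt(14)/47763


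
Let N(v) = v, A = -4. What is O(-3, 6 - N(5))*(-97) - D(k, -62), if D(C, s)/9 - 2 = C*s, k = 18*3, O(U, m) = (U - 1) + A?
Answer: 30890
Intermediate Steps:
O(U, m) = -5 + U (O(U, m) = (U - 1) - 4 = (-1 + U) - 4 = -5 + U)
k = 54
D(C, s) = 18 + 9*C*s (D(C, s) = 18 + 9*(C*s) = 18 + 9*C*s)
O(-3, 6 - N(5))*(-97) - D(k, -62) = (-5 - 3)*(-97) - (18 + 9*54*(-62)) = -8*(-97) - (18 - 30132) = 776 - 1*(-30114) = 776 + 30114 = 30890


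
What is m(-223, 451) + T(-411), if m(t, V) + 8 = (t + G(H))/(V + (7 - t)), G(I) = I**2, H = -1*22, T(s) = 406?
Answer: 90433/227 ≈ 398.38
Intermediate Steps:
H = -22
m(t, V) = -8 + (484 + t)/(7 + V - t) (m(t, V) = -8 + (t + (-22)**2)/(V + (7 - t)) = -8 + (t + 484)/(7 + V - t) = -8 + (484 + t)/(7 + V - t))
m(-223, 451) + T(-411) = (428 - 8*451 + 9*(-223))/(7 + 451 - 1*(-223)) + 406 = (428 - 3608 - 2007)/(7 + 451 + 223) + 406 = -5187/681 + 406 = (1/681)*(-5187) + 406 = -1729/227 + 406 = 90433/227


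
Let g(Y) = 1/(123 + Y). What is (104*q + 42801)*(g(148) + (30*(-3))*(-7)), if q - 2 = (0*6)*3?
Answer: 7342969579/271 ≈ 2.7096e+7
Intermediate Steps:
q = 2 (q = 2 + (0*6)*3 = 2 + 0*3 = 2 + 0 = 2)
(104*q + 42801)*(g(148) + (30*(-3))*(-7)) = (104*2 + 42801)*(1/(123 + 148) + (30*(-3))*(-7)) = (208 + 42801)*(1/271 - 90*(-7)) = 43009*(1/271 + 630) = 43009*(170731/271) = 7342969579/271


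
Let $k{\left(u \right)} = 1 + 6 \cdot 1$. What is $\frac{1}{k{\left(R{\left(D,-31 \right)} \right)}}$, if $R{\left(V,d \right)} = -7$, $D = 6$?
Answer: $\frac{1}{7} \approx 0.14286$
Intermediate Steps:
$k{\left(u \right)} = 7$ ($k{\left(u \right)} = 1 + 6 = 7$)
$\frac{1}{k{\left(R{\left(D,-31 \right)} \right)}} = \frac{1}{7}$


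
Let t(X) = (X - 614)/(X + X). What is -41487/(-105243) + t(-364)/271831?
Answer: 1368348081845/3471141605204 ≈ 0.39421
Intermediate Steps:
t(X) = (-614 + X)/(2*X) (t(X) = (-614 + X)/((2*X)) = (-614 + X)*(1/(2*X)) = (-614 + X)/(2*X))
-41487/(-105243) + t(-364)/271831 = -41487/(-105243) + ((1/2)*(-614 - 364)/(-364))/271831 = -41487*(-1/105243) + ((1/2)*(-1/364)*(-978))*(1/271831) = 13829/35081 + (489/364)*(1/271831) = 13829/35081 + 489/98946484 = 1368348081845/3471141605204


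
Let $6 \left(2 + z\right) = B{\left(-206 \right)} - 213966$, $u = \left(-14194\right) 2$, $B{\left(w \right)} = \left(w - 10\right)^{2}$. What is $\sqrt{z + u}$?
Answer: $5 i \sqrt{2251} \approx 237.22 i$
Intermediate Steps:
$B{\left(w \right)} = \left(-10 + w\right)^{2}$
$u = -28388$
$z = -27887$ ($z = -2 + \frac{\left(-10 - 206\right)^{2} - 213966}{6} = -2 + \frac{\left(-216\right)^{2} - 213966}{6} = -2 + \frac{46656 - 213966}{6} = -2 + \frac{1}{6} \left(-167310\right) = -2 - 27885 = -27887$)
$\sqrt{z + u} = \sqrt{-27887 - 28388} = \sqrt{-56275} = 5 i \sqrt{2251}$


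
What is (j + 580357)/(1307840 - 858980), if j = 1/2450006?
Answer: 473959377381/366569897720 ≈ 1.2930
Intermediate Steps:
j = 1/2450006 ≈ 4.0816e-7
(j + 580357)/(1307840 - 858980) = (1/2450006 + 580357)/(1307840 - 858980) = (1421878132143/2450006)/448860 = (1421878132143/2450006)*(1/448860) = 473959377381/366569897720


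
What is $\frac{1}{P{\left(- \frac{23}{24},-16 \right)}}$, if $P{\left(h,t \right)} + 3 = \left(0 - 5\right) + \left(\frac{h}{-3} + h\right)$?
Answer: $- \frac{36}{311} \approx -0.11576$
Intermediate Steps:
$P{\left(h,t \right)} = -8 + \frac{2 h}{3}$ ($P{\left(h,t \right)} = -3 + \left(\left(0 - 5\right) + \left(\frac{h}{-3} + h\right)\right) = -3 + \left(\left(0 - 5\right) + \left(h \left(- \frac{1}{3}\right) + h\right)\right) = -3 + \left(-5 + \left(- \frac{h}{3} + h\right)\right) = -3 + \left(-5 + \frac{2 h}{3}\right) = -8 + \frac{2 h}{3}$)
$\frac{1}{P{\left(- \frac{23}{24},-16 \right)}} = \frac{1}{-8 + \frac{2 \left(- \frac{23}{24}\right)}{3}} = \frac{1}{-8 + \frac{2 \left(\left(-23\right) \frac{1}{24}\right)}{3}} = \frac{1}{-8 + \frac{2}{3} \left(- \frac{23}{24}\right)} = \frac{1}{-8 - \frac{23}{36}} = \frac{1}{- \frac{311}{36}} = - \frac{36}{311}$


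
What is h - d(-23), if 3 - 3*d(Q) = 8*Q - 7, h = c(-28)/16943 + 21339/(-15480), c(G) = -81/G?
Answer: -40418286103/611981160 ≈ -66.045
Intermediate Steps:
h = -281168141/203993720 (h = -81/(-28)/16943 + 21339/(-15480) = -81*(-1/28)*(1/16943) + 21339*(-1/15480) = (81/28)*(1/16943) - 2371/1720 = 81/474404 - 2371/1720 = -281168141/203993720 ≈ -1.3783)
d(Q) = 10/3 - 8*Q/3 (d(Q) = 1 - (8*Q - 7)/3 = 1 - (-7 + 8*Q)/3 = 1 + (7/3 - 8*Q/3) = 10/3 - 8*Q/3)
h - d(-23) = -281168141/203993720 - (10/3 - 8/3*(-23)) = -281168141/203993720 - (10/3 + 184/3) = -281168141/203993720 - 1*194/3 = -281168141/203993720 - 194/3 = -40418286103/611981160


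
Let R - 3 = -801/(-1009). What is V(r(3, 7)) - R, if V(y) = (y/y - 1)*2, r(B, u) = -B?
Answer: -3828/1009 ≈ -3.7939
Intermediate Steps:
R = 3828/1009 (R = 3 - 801/(-1009) = 3 - 801*(-1/1009) = 3 + 801/1009 = 3828/1009 ≈ 3.7939)
V(y) = 0 (V(y) = (1 - 1)*2 = 0*2 = 0)
V(r(3, 7)) - R = 0 - 1*3828/1009 = 0 - 3828/1009 = -3828/1009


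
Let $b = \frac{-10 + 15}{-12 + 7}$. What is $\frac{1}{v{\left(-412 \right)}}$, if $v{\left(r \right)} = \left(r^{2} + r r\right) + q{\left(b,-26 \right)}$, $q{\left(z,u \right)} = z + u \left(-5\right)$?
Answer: $\frac{1}{339617} \approx 2.9445 \cdot 10^{-6}$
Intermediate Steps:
$b = -1$ ($b = \frac{5}{-5} = 5 \left(- \frac{1}{5}\right) = -1$)
$q{\left(z,u \right)} = z - 5 u$
$v{\left(r \right)} = 129 + 2 r^{2}$ ($v{\left(r \right)} = \left(r^{2} + r r\right) - -129 = \left(r^{2} + r^{2}\right) + \left(-1 + 130\right) = 2 r^{2} + 129 = 129 + 2 r^{2}$)
$\frac{1}{v{\left(-412 \right)}} = \frac{1}{129 + 2 \left(-412\right)^{2}} = \frac{1}{129 + 2 \cdot 169744} = \frac{1}{129 + 339488} = \frac{1}{339617}$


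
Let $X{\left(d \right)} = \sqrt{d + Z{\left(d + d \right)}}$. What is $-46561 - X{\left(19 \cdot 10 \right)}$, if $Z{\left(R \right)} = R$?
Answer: $-46561 - \sqrt{570} \approx -46585.0$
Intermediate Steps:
$X{\left(d \right)} = \sqrt{3} \sqrt{d}$ ($X{\left(d \right)} = \sqrt{d + \left(d + d\right)} = \sqrt{d + 2 d} = \sqrt{3 d} = \sqrt{3} \sqrt{d}$)
$-46561 - X{\left(19 \cdot 10 \right)} = -46561 - \sqrt{3} \sqrt{19 \cdot 10} = -46561 - \sqrt{3} \sqrt{190} = -46561 - \sqrt{570}$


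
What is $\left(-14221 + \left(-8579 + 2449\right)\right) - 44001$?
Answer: $-64352$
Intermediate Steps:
$\left(-14221 + \left(-8579 + 2449\right)\right) - 44001 = \left(-14221 - 6130\right) - 44001 = -20351 - 44001 = -64352$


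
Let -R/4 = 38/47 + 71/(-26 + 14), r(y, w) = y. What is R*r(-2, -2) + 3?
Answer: -5339/141 ≈ -37.865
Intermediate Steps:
R = 2881/141 (R = -4*(38/47 + 71/(-26 + 14)) = -4*(38*(1/47) + 71/(-12)) = -4*(38/47 + 71*(-1/12)) = -4*(38/47 - 71/12) = -4*(-2881/564) = 2881/141 ≈ 20.433)
R*r(-2, -2) + 3 = (2881/141)*(-2) + 3 = -5762/141 + 3 = -5339/141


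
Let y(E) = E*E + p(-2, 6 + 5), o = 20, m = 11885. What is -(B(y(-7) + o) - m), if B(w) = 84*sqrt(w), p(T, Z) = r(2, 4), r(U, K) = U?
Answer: 11885 - 84*sqrt(71) ≈ 11177.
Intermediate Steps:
p(T, Z) = 2
y(E) = 2 + E**2 (y(E) = E*E + 2 = E**2 + 2 = 2 + E**2)
-(B(y(-7) + o) - m) = -(84*sqrt((2 + (-7)**2) + 20) - 1*11885) = -(84*sqrt((2 + 49) + 20) - 11885) = -(84*sqrt(51 + 20) - 11885) = -(84*sqrt(71) - 11885) = -(-11885 + 84*sqrt(71)) = 11885 - 84*sqrt(71)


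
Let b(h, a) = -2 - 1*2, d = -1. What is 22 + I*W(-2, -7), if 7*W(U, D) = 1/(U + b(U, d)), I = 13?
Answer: 911/42 ≈ 21.690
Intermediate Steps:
b(h, a) = -4 (b(h, a) = -2 - 2 = -4)
W(U, D) = 1/(7*(-4 + U)) (W(U, D) = 1/(7*(U - 4)) = 1/(7*(-4 + U)))
22 + I*W(-2, -7) = 22 + 13*(1/(7*(-4 - 2))) = 22 + 13*((⅐)/(-6)) = 22 + 13*((⅐)*(-⅙)) = 22 + 13*(-1/42) = 22 - 13/42 = 911/42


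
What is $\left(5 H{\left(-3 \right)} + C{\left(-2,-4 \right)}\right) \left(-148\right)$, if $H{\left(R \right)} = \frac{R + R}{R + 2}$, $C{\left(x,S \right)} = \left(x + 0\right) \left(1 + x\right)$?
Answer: $-4736$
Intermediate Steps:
$C{\left(x,S \right)} = x \left(1 + x\right)$
$H{\left(R \right)} = \frac{2 R}{2 + R}$
$\left(5 H{\left(-3 \right)} + C{\left(-2,-4 \right)}\right) \left(-148\right) = \left(5 \cdot 2 \left(-3\right) \frac{1}{2 - 3} - 2 \left(1 - 2\right)\right) \left(-148\right) = \left(5 \cdot 2 \left(-3\right) \frac{1}{-1} - -2\right) \left(-148\right) = \left(5 \cdot 2 \left(-3\right) \left(-1\right) + 2\right) \left(-148\right) = \left(5 \cdot 6 + 2\right) \left(-148\right) = \left(30 + 2\right) \left(-148\right) = 32 \left(-148\right) = -4736$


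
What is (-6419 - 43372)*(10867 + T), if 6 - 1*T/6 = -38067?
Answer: -11915235255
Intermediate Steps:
T = 228438 (T = 36 - 6*(-38067) = 36 + 228402 = 228438)
(-6419 - 43372)*(10867 + T) = (-6419 - 43372)*(10867 + 228438) = -49791*239305 = -11915235255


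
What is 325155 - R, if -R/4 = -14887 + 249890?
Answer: 1265167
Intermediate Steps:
R = -940012 (R = -4*(-14887 + 249890) = -4*235003 = -940012)
325155 - R = 325155 - 1*(-940012) = 325155 + 940012 = 1265167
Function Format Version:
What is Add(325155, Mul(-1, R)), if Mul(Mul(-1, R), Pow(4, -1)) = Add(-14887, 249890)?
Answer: 1265167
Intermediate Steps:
R = -940012 (R = Mul(-4, Add(-14887, 249890)) = Mul(-4, 235003) = -940012)
Add(325155, Mul(-1, R)) = Add(325155, Mul(-1, -940012)) = Add(325155, 940012) = 1265167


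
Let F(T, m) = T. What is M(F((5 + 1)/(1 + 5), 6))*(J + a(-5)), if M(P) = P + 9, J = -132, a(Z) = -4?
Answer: -1360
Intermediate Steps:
M(P) = 9 + P
M(F((5 + 1)/(1 + 5), 6))*(J + a(-5)) = (9 + (5 + 1)/(1 + 5))*(-132 - 4) = (9 + 6/6)*(-136) = (9 + 6*(⅙))*(-136) = (9 + 1)*(-136) = 10*(-136) = -1360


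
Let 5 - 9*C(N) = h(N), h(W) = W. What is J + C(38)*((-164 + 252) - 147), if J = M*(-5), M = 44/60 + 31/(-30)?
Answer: 1307/6 ≈ 217.83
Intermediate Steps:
M = -3/10 (M = 44*(1/60) + 31*(-1/30) = 11/15 - 31/30 = -3/10 ≈ -0.30000)
J = 3/2 (J = -3/10*(-5) = 3/2 ≈ 1.5000)
C(N) = 5/9 - N/9
J + C(38)*((-164 + 252) - 147) = 3/2 + (5/9 - 1/9*38)*((-164 + 252) - 147) = 3/2 + (5/9 - 38/9)*(88 - 147) = 3/2 - 11/3*(-59) = 3/2 + 649/3 = 1307/6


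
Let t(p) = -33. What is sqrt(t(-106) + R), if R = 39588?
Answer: 3*sqrt(4395) ≈ 198.88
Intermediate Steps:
sqrt(t(-106) + R) = sqrt(-33 + 39588) = sqrt(39555) = 3*sqrt(4395)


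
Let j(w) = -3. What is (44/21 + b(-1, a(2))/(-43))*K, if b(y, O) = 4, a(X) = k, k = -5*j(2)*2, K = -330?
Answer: -198880/301 ≈ -660.73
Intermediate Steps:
k = 30 (k = -5*(-3)*2 = 15*2 = 30)
a(X) = 30
(44/21 + b(-1, a(2))/(-43))*K = (44/21 + 4/(-43))*(-330) = (44*(1/21) + 4*(-1/43))*(-330) = (44/21 - 4/43)*(-330) = (1808/903)*(-330) = -198880/301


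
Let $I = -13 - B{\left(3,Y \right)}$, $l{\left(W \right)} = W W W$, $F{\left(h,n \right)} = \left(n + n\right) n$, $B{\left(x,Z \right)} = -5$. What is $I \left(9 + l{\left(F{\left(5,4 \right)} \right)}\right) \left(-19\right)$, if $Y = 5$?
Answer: $4982104$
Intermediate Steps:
$F{\left(h,n \right)} = 2 n^{2}$ ($F{\left(h,n \right)} = 2 n n = 2 n^{2}$)
$l{\left(W \right)} = W^{3}$ ($l{\left(W \right)} = W^{2} W = W^{3}$)
$I = -8$ ($I = -13 - -5 = -13 + 5 = -8$)
$I \left(9 + l{\left(F{\left(5,4 \right)} \right)}\right) \left(-19\right) = - 8 \left(9 + \left(2 \cdot 4^{2}\right)^{3}\right) \left(-19\right) = - 8 \left(9 + \left(2 \cdot 16\right)^{3}\right) \left(-19\right) = - 8 \left(9 + 32^{3}\right) \left(-19\right) = - 8 \left(9 + 32768\right) \left(-19\right) = - 8 \cdot 32777 \left(-19\right) = \left(-8\right) \left(-622763\right) = 4982104$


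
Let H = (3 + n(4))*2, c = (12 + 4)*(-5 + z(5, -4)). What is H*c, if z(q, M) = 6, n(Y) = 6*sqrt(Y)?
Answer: 480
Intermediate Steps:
c = 16 (c = (12 + 4)*(-5 + 6) = 16*1 = 16)
H = 30 (H = (3 + 6*sqrt(4))*2 = (3 + 6*2)*2 = (3 + 12)*2 = 15*2 = 30)
H*c = 30*16 = 480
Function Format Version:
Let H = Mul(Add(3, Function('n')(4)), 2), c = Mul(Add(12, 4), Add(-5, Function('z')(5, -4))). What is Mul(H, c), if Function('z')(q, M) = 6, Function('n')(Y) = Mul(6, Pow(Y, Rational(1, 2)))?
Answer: 480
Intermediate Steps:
c = 16 (c = Mul(Add(12, 4), Add(-5, 6)) = Mul(16, 1) = 16)
H = 30 (H = Mul(Add(3, Mul(6, Pow(4, Rational(1, 2)))), 2) = Mul(Add(3, Mul(6, 2)), 2) = Mul(Add(3, 12), 2) = Mul(15, 2) = 30)
Mul(H, c) = Mul(30, 16) = 480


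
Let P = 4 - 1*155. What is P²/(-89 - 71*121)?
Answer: -22801/8680 ≈ -2.6268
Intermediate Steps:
P = -151 (P = 4 - 155 = -151)
P²/(-89 - 71*121) = (-151)²/(-89 - 71*121) = 22801/(-89 - 8591) = 22801/(-8680) = 22801*(-1/8680) = -22801/8680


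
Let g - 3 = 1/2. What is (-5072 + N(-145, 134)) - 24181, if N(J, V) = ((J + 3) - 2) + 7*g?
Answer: -58745/2 ≈ -29373.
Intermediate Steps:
g = 7/2 (g = 3 + 1/2 = 3 + ½ = 7/2 ≈ 3.5000)
N(J, V) = 51/2 + J (N(J, V) = ((J + 3) - 2) + 7*(7/2) = ((3 + J) - 2) + 49/2 = (1 + J) + 49/2 = 51/2 + J)
(-5072 + N(-145, 134)) - 24181 = (-5072 + (51/2 - 145)) - 24181 = (-5072 - 239/2) - 24181 = -10383/2 - 24181 = -58745/2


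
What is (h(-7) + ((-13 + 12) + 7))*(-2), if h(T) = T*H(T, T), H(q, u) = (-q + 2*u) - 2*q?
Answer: 86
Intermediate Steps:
H(q, u) = -3*q + 2*u
h(T) = -T² (h(T) = T*(-3*T + 2*T) = T*(-T) = -T²)
(h(-7) + ((-13 + 12) + 7))*(-2) = (-1*(-7)² + ((-13 + 12) + 7))*(-2) = (-1*49 + (-1 + 7))*(-2) = (-49 + 6)*(-2) = -43*(-2) = 86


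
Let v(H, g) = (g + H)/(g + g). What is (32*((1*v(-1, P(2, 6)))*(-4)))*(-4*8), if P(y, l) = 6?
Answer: 5120/3 ≈ 1706.7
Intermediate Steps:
v(H, g) = (H + g)/(2*g) (v(H, g) = (H + g)/((2*g)) = (H + g)*(1/(2*g)) = (H + g)/(2*g))
(32*((1*v(-1, P(2, 6)))*(-4)))*(-4*8) = (32*((1*((½)*(-1 + 6)/6))*(-4)))*(-4*8) = (32*((1*((½)*(⅙)*5))*(-4)))*(-1*32) = (32*((1*(5/12))*(-4)))*(-32) = (32*((5/12)*(-4)))*(-32) = (32*(-5/3))*(-32) = -160/3*(-32) = 5120/3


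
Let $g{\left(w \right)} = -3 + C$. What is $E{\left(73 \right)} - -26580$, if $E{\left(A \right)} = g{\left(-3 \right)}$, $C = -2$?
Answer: $26575$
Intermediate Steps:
$g{\left(w \right)} = -5$ ($g{\left(w \right)} = -3 - 2 = -5$)
$E{\left(A \right)} = -5$
$E{\left(73 \right)} - -26580 = -5 - -26580 = -5 + 26580 = 26575$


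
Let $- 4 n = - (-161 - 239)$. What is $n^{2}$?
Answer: $10000$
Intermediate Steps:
$n = -100$ ($n = - \frac{\left(-1\right) \left(-161 - 239\right)}{4} = - \frac{\left(-1\right) \left(-400\right)}{4} = \left(- \frac{1}{4}\right) 400 = -100$)
$n^{2} = \left(-100\right)^{2} = 10000$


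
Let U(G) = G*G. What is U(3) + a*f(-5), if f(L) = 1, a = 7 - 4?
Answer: 12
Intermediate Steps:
a = 3
U(G) = G**2
U(3) + a*f(-5) = 3**2 + 3*1 = 9 + 3 = 12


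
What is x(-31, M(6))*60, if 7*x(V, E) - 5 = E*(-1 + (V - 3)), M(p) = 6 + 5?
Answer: -22800/7 ≈ -3257.1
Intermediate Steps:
M(p) = 11
x(V, E) = 5/7 + E*(-4 + V)/7 (x(V, E) = 5/7 + (E*(-1 + (V - 3)))/7 = 5/7 + (E*(-1 + (-3 + V)))/7 = 5/7 + (E*(-4 + V))/7 = 5/7 + E*(-4 + V)/7)
x(-31, M(6))*60 = (5/7 - 4/7*11 + (⅐)*11*(-31))*60 = (5/7 - 44/7 - 341/7)*60 = -380/7*60 = -22800/7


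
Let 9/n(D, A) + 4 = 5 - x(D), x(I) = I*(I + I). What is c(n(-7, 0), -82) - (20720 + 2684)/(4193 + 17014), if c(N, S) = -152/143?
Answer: -6570236/3032601 ≈ -2.1665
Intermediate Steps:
x(I) = 2*I² (x(I) = I*(2*I) = 2*I²)
n(D, A) = 9/(1 - 2*D²) (n(D, A) = 9/(-4 + (5 - 2*D²)) = 9/(1 - 2*D²))
c(N, S) = -152/143 (c(N, S) = -152*1/143 = -152/143)
c(n(-7, 0), -82) - (20720 + 2684)/(4193 + 17014) = -152/143 - (20720 + 2684)/(4193 + 17014) = -152/143 - 23404/21207 = -6570236/3032601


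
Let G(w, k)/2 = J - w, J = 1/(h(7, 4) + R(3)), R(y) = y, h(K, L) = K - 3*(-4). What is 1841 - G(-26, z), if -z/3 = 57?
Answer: 19678/11 ≈ 1788.9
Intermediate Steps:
h(K, L) = 12 + K (h(K, L) = K + 12 = 12 + K)
z = -171 (z = -3*57 = -171)
J = 1/22 (J = 1/((12 + 7) + 3) = 1/(19 + 3) = 1/22 ≈ 0.045455)
G(w, k) = 1/11 - 2*w (G(w, k) = 2*(1/22 - w) = 1/11 - 2*w)
1841 - G(-26, z) = 1841 - (1/11 - 2*(-26)) = 1841 - (1/11 + 52) = 1841 - 1*573/11 = 1841 - 573/11 = 19678/11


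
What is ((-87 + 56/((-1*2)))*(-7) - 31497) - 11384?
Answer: -42076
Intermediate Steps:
((-87 + 56/((-1*2)))*(-7) - 31497) - 11384 = ((-87 + 56/(-2))*(-7) - 31497) - 11384 = ((-87 + 56*(-1/2))*(-7) - 31497) - 11384 = ((-87 - 28)*(-7) - 31497) - 11384 = (-115*(-7) - 31497) - 11384 = (805 - 31497) - 11384 = -30692 - 11384 = -42076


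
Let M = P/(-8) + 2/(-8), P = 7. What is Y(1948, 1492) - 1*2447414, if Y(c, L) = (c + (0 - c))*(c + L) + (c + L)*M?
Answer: -2451284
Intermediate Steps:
M = -9/8 (M = 7/(-8) + 2/(-8) = 7*(-⅛) + 2*(-⅛) = -7/8 - ¼ = -9/8 ≈ -1.1250)
Y(c, L) = -9*L/8 - 9*c/8 (Y(c, L) = (c + (0 - c))*(c + L) + (c + L)*(-9/8) = (c - c)*(L + c) + (L + c)*(-9/8) = 0*(L + c) + (-9*L/8 - 9*c/8) = 0 + (-9*L/8 - 9*c/8) = -9*L/8 - 9*c/8)
Y(1948, 1492) - 1*2447414 = (-9/8*1492 - 9/8*1948) - 1*2447414 = (-3357/2 - 4383/2) - 2447414 = -3870 - 2447414 = -2451284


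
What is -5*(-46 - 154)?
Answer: 1000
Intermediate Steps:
-5*(-46 - 154) = -5*(-200) = 1000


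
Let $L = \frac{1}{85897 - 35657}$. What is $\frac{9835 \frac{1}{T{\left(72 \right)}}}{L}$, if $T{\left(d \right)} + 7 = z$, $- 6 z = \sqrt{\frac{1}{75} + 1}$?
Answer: $- \frac{72958488750}{1033} + \frac{231614250 \sqrt{57}}{1033} \approx -6.8935 \cdot 10^{7}$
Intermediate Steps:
$z = - \frac{\sqrt{57}}{45}$ ($z = - \frac{\sqrt{\frac{1}{75} + 1}}{6} = - \frac{\sqrt{\frac{76}{75}}}{6} = - \frac{\frac{2}{15} \sqrt{57}}{6} = - \frac{\sqrt{57}}{45} \approx -0.16777$)
$T{\left(d \right)} = -7 - \frac{\sqrt{57}}{45}$
$L = \frac{1}{50240} \approx 1.9904 \cdot 10^{-5}$
$\frac{9835 \frac{1}{T{\left(72 \right)}}}{L} = \frac{9835}{-7 - \frac{\sqrt{57}}{45}} \frac{1}{\frac{1}{50240}} = \frac{9835}{-7 - \frac{\sqrt{57}}{45}} \cdot 50240 = \frac{494110400}{-7 - \frac{\sqrt{57}}{45}}$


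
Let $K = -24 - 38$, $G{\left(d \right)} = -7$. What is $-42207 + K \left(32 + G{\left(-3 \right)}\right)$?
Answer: $-43757$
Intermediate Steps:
$K = -62$
$-42207 + K \left(32 + G{\left(-3 \right)}\right) = -42207 - 62 \left(32 - 7\right) = -42207 - 1550 = -43757$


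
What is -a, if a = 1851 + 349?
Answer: -2200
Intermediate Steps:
a = 2200
-a = -1*2200 = -2200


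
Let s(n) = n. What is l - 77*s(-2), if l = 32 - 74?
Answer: 112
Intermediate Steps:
l = -42
l - 77*s(-2) = -42 - 77*(-2) = -42 + 154 = 112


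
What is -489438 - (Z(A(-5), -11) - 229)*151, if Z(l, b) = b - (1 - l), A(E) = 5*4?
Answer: -456067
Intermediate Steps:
A(E) = 20
Z(l, b) = -1 + b + l (Z(l, b) = b + (-1 + l) = -1 + b + l)
-489438 - (Z(A(-5), -11) - 229)*151 = -489438 - ((-1 - 11 + 20) - 229)*151 = -489438 - (8 - 229)*151 = -489438 - (-221)*151 = -489438 - 1*(-33371) = -489438 + 33371 = -456067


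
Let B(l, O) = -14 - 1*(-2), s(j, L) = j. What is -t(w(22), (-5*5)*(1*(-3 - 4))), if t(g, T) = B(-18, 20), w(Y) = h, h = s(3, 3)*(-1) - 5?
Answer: 12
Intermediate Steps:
h = -8 (h = 3*(-1) - 5 = -3 - 5 = -8)
w(Y) = -8
B(l, O) = -12 (B(l, O) = -14 + 2 = -12)
t(g, T) = -12
-t(w(22), (-5*5)*(1*(-3 - 4))) = -1*(-12) = 12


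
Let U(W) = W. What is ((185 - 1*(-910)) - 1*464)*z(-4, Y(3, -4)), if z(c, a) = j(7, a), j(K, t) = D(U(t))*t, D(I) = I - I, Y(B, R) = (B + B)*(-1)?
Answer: 0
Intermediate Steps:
Y(B, R) = -2*B (Y(B, R) = (2*B)*(-1) = -2*B)
D(I) = 0
j(K, t) = 0 (j(K, t) = 0*t = 0)
z(c, a) = 0
((185 - 1*(-910)) - 1*464)*z(-4, Y(3, -4)) = ((185 - 1*(-910)) - 1*464)*0 = ((185 + 910) - 464)*0 = (1095 - 464)*0 = 631*0 = 0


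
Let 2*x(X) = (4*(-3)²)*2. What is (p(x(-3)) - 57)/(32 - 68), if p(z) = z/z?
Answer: 14/9 ≈ 1.5556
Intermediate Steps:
x(X) = 36 (x(X) = ((4*(-3)²)*2)/2 = ((4*9)*2)/2 = (36*2)/2 = (½)*72 = 36)
p(z) = 1
(p(x(-3)) - 57)/(32 - 68) = (1 - 57)/(32 - 68) = -56/(-36) = -1/36*(-56) = 14/9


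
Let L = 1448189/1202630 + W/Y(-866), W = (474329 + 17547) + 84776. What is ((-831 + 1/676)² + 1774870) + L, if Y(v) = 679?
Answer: 35396804612677660441/14352311493520 ≈ 2.4663e+6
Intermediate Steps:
W = 576652 (W = 491876 + 84776 = 576652)
L = 694482315091/816585770 (L = 1448189/1202630 + 576652/679 = 694482315091/816585770 ≈ 850.47)
((-831 + 1/676)² + 1774870) + L = ((-831 + 1/676)² + 1774870) + 694482315091/816585770 = ((-561755/676)² + 1774870) + 694482315091/816585770 = (315568680025/456976 + 1774870) + 694482315091/816585770 = 1126641673145/456976 + 694482315091/816585770 = 35396804612677660441/14352311493520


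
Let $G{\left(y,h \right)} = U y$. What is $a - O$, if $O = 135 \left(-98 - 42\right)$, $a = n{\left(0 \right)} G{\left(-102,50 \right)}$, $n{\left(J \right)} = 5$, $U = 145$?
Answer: $-55050$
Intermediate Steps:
$G{\left(y,h \right)} = 145 y$
$a = -73950$ ($a = 5 \cdot 145 \left(-102\right) = 5 \left(-14790\right) = -73950$)
$O = -18900$ ($O = 135 \left(-140\right) = -18900$)
$a - O = -73950 - -18900 = -73950 + 18900 = -55050$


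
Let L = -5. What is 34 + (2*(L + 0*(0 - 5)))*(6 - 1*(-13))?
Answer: -156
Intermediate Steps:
34 + (2*(L + 0*(0 - 5)))*(6 - 1*(-13)) = 34 + (2*(-5 + 0*(0 - 5)))*(6 - 1*(-13)) = 34 + (2*(-5 + 0*(-5)))*(6 + 13) = 34 + (2*(-5 + 0))*19 = 34 + (2*(-5))*19 = 34 - 10*19 = 34 - 190 = -156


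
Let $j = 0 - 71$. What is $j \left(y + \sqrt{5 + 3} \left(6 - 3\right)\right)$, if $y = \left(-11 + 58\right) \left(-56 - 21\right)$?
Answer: $256949 - 426 \sqrt{2} \approx 2.5635 \cdot 10^{5}$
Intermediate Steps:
$y = -3619$ ($y = 47 \left(-77\right) = -3619$)
$j = -71$ ($j = 0 - 71 = -71$)
$j \left(y + \sqrt{5 + 3} \left(6 - 3\right)\right) = - 71 \left(-3619 + \sqrt{5 + 3} \left(6 - 3\right)\right) = - 71 \left(-3619 + \sqrt{8} \cdot 3\right) = - 71 \left(-3619 + 2 \sqrt{2} \cdot 3\right) = - 71 \left(-3619 + 6 \sqrt{2}\right) = 256949 - 426 \sqrt{2}$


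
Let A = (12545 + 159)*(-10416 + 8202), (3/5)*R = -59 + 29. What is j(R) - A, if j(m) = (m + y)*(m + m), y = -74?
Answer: 28139056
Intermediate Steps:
R = -50 (R = 5*(-59 + 29)/3 = (5/3)*(-30) = -50)
j(m) = 2*m*(-74 + m) (j(m) = (m - 74)*(m + m) = (-74 + m)*(2*m) = 2*m*(-74 + m))
A = -28126656 (A = 12704*(-2214) = -28126656)
j(R) - A = 2*(-50)*(-74 - 50) - 1*(-28126656) = 2*(-50)*(-124) + 28126656 = 12400 + 28126656 = 28139056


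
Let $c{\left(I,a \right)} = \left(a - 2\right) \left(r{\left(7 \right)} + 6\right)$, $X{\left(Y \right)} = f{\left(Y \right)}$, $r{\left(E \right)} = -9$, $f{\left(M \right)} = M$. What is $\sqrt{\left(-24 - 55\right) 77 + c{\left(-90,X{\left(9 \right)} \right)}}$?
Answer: $2 i \sqrt{1526} \approx 78.128 i$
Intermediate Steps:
$X{\left(Y \right)} = Y$
$c{\left(I,a \right)} = 6 - 3 a$ ($c{\left(I,a \right)} = \left(a - 2\right) \left(-9 + 6\right) = \left(-2 + a\right) \left(-3\right) = 6 - 3 a$)
$\sqrt{\left(-24 - 55\right) 77 + c{\left(-90,X{\left(9 \right)} \right)}} = \sqrt{\left(-24 - 55\right) 77 + \left(6 - 27\right)} = \sqrt{\left(-79\right) 77 + \left(6 - 27\right)} = \sqrt{-6083 - 21} = \sqrt{-6104} = 2 i \sqrt{1526}$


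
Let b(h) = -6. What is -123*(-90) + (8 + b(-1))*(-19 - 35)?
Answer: 10962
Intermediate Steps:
-123*(-90) + (8 + b(-1))*(-19 - 35) = -123*(-90) + (8 - 6)*(-19 - 35) = 11070 + 2*(-54) = 11070 - 108 = 10962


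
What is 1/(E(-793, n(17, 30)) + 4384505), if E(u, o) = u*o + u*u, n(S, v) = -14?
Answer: 1/5024456 ≈ 1.9903e-7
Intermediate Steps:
E(u, o) = u² + o*u (E(u, o) = o*u + u² = u² + o*u)
1/(E(-793, n(17, 30)) + 4384505) = 1/(-793*(-14 - 793) + 4384505) = 1/(-793*(-807) + 4384505) = 1/(639951 + 4384505) = 1/5024456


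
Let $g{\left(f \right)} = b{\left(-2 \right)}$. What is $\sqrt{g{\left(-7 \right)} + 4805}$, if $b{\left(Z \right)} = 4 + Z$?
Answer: $\sqrt{4807} \approx 69.333$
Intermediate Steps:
$g{\left(f \right)} = 2$ ($g{\left(f \right)} = 4 - 2 = 2$)
$\sqrt{g{\left(-7 \right)} + 4805} = \sqrt{2 + 4805} = \sqrt{4807}$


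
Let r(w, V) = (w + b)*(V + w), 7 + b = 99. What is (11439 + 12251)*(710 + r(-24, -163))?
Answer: -284422140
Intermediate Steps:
b = 92 (b = -7 + 99 = 92)
r(w, V) = (92 + w)*(V + w) (r(w, V) = (w + 92)*(V + w) = (92 + w)*(V + w))
(11439 + 12251)*(710 + r(-24, -163)) = (11439 + 12251)*(710 + ((-24)² + 92*(-163) + 92*(-24) - 163*(-24))) = 23690*(710 + (576 - 14996 - 2208 + 3912)) = 23690*(710 - 12716) = 23690*(-12006) = -284422140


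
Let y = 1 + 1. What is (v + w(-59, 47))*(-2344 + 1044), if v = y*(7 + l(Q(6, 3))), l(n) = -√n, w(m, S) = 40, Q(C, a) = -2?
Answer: -70200 + 2600*I*√2 ≈ -70200.0 + 3677.0*I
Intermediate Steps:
y = 2
v = 14 - 2*I*√2 (v = 2*(7 - √(-2)) = 2*(7 - I*√2) = 14 - 2*I*√2 ≈ 14.0 - 2.8284*I)
(v + w(-59, 47))*(-2344 + 1044) = ((14 - 2*I*√2) + 40)*(-2344 + 1044) = (54 - 2*I*√2)*(-1300) = -70200 + 2600*I*√2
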